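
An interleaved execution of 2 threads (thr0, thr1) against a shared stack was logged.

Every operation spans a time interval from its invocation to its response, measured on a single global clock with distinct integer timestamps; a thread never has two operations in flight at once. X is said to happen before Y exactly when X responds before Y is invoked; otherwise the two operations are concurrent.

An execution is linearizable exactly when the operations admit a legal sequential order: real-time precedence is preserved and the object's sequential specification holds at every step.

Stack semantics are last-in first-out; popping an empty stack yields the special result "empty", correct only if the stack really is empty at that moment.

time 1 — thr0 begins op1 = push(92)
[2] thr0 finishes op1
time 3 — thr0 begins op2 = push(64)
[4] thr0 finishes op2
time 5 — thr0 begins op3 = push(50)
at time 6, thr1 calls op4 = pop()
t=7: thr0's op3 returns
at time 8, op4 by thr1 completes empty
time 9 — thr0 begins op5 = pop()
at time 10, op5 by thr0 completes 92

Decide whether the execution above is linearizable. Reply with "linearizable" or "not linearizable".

prefix check: 1..7 passes, 1..8 fails once op4's time-8 response joins
the 4 completed operations admit 2 real-time orders; each fails the stack replay
sample order op1, op2, op3, op4 stalls at step 4 — op4 pop() → empty has no legal effect
sample order op1, op2, op4, op3 stalls at step 3 — op4 pop() → empty has no legal effect

not linearizable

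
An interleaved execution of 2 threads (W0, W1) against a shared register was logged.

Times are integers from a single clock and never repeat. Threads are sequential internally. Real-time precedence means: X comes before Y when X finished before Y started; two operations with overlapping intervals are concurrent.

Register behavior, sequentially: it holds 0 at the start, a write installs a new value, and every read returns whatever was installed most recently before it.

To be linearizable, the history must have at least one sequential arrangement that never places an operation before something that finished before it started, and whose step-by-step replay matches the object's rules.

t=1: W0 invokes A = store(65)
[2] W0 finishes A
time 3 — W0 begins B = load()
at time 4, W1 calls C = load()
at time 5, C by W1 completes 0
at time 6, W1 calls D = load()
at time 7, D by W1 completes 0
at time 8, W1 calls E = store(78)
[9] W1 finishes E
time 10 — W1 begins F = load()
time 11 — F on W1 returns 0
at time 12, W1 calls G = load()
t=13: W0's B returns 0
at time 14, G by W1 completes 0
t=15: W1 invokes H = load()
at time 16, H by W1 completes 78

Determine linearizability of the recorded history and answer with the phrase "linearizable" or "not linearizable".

not linearizable

cut after 4 events: linearizable; cut after 5 events (C responds, time 5): not linearizable
the completed operations (2 total) allow one real-time order; the register replay rejects it
including or dropping the 1 pending operation (B) in any combination fails
sample order A, C (pending dropped) stalls at step 2 — C load() → 0 has no legal effect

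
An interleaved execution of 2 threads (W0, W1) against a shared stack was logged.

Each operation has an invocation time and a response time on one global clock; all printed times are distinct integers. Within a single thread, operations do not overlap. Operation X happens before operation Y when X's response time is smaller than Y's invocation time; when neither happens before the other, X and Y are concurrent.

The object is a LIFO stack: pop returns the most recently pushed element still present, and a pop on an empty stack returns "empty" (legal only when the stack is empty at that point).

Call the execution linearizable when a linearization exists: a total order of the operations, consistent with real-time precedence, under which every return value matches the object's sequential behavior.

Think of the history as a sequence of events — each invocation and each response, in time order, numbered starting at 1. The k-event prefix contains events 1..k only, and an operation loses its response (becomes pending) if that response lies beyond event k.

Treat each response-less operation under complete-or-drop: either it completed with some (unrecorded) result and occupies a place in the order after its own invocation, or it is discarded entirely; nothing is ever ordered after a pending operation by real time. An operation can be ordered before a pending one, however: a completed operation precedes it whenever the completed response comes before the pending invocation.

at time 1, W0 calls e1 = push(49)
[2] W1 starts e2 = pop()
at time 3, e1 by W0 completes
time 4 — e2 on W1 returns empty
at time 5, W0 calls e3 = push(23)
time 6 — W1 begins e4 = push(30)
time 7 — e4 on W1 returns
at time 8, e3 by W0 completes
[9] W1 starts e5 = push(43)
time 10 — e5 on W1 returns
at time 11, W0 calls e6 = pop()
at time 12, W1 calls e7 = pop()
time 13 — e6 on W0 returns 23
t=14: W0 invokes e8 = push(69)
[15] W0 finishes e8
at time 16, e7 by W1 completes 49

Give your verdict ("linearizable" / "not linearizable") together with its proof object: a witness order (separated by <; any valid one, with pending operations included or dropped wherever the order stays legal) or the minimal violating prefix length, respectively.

not linearizable — minimal violating prefix: 16 events

prefix check: 1..15 passes, 1..16 fails once e7's time-16 response joins
every one of the 12 real-time-consistent orders over 8 completed stack ops fails the sequential spec
sample order e1, e2, e3, e4, e5, e6, e7, e8 stalls at step 2 — e2 pop() → empty has no legal effect
sample order e1, e2, e3, e4, e5, e6, e8, e7 stalls at step 2 — e2 pop() → empty has no legal effect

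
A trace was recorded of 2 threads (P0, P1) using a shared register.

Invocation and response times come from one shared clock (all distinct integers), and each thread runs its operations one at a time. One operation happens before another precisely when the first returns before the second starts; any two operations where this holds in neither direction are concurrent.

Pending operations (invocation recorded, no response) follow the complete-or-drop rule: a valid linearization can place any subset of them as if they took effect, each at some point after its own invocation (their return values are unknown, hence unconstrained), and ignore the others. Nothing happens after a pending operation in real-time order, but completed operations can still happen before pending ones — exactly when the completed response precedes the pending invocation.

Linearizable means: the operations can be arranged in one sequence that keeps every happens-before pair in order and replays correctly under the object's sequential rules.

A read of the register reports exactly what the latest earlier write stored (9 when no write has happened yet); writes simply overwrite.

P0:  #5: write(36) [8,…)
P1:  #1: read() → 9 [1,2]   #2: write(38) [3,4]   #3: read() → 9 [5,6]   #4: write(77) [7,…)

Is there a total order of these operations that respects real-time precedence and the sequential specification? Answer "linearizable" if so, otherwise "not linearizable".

not linearizable

through event 5 a valid linearization exists; event 6 (#3 responding at time 6) ends that
one real-time candidate order over the 3 completed operations — the register replay rejects it
e.g. #1, #2, #3: illegal at step 3, since #3 read() → 9 cannot apply there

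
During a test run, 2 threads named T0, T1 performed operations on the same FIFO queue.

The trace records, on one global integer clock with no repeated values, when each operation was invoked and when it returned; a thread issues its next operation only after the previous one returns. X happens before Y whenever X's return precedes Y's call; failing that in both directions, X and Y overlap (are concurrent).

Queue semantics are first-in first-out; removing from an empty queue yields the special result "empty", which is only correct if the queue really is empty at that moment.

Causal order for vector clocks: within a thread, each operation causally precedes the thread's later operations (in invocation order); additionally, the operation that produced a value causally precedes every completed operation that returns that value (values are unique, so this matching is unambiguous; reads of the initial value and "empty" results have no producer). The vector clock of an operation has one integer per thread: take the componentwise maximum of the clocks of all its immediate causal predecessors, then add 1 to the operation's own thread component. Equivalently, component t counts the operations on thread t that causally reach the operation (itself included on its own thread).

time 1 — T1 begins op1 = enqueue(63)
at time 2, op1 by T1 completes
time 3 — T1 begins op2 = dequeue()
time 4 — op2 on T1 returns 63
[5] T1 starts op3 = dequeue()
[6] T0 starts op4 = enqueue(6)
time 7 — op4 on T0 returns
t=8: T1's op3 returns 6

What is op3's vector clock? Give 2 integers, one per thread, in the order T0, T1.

op1, invoked 1, has no incoming edges; only T1's bump applies → (0, 1)
op4, invoked 6, has no incoming edges; only T0's bump applies → (1, 0)
merge at op2 (invoked 3): VC(op1)=(0, 1), own-thread bump on T1 → (0, 2)
merge at op3 (invoked 5): VC(op2)=(0, 2), VC(op4)=(1, 0), own-thread bump on T1 → (1, 3)
target: VC(op3) = (1, 3)

(1, 3)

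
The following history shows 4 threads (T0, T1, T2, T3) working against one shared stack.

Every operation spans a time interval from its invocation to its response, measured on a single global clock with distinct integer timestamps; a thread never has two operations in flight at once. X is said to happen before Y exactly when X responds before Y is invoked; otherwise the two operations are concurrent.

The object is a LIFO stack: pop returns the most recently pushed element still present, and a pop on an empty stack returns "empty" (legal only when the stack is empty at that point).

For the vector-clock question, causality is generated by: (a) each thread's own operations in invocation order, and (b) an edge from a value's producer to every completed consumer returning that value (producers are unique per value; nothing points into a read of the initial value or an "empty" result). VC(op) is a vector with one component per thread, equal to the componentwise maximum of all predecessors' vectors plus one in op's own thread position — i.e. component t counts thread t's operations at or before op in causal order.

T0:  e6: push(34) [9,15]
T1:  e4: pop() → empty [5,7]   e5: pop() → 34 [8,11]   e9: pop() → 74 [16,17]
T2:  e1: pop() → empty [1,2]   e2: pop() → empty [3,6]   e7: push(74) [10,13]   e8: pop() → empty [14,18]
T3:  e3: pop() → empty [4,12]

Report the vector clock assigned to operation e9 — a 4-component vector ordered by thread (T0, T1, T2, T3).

no predecessors for e3 (invoked 4): T3 increments from zero → (0, 0, 0, 1)
no predecessors for e1 (invoked 1): T2 increments from zero → (0, 0, 1, 0)
no predecessors for e4 (invoked 5): T1 increments from zero → (0, 1, 0, 0)
no predecessors for e6 (invoked 9): T0 increments from zero → (1, 0, 0, 0)
VC(e2, invoked at 3): max of VC(e1)=(0, 0, 1, 0), then +1 on thread T2 → (0, 0, 2, 0)
VC(e7, invoked at 10): max of VC(e2)=(0, 0, 2, 0), then +1 on thread T2 → (0, 0, 3, 0)
VC(e5, invoked at 8): max of VC(e4)=(0, 1, 0, 0), VC(e6)=(1, 0, 0, 0), then +1 on thread T1 → (1, 2, 0, 0)
VC(e8, invoked at 14): max of VC(e7)=(0, 0, 3, 0), then +1 on thread T2 → (0, 0, 4, 0)
VC(e9, invoked at 16): max of VC(e5)=(1, 2, 0, 0), VC(e7)=(0, 0, 3, 0), then +1 on thread T1 → (1, 3, 3, 0)
target: VC(e9) = (1, 3, 3, 0)

(1, 3, 3, 0)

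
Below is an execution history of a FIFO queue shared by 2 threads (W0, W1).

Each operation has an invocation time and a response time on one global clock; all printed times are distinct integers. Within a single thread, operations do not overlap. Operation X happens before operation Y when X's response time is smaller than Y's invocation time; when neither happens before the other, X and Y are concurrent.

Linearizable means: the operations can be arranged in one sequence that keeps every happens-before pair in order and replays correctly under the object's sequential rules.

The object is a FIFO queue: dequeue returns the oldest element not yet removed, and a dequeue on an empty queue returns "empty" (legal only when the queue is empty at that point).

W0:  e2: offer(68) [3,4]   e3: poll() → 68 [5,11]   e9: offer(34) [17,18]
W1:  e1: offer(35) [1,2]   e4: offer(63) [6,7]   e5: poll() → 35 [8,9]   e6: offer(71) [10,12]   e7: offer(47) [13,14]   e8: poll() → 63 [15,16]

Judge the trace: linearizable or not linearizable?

one valid linearization: e1, e2, e4, e5, e3, e6, e7, e8, e9
after step 1 (e1 offer(35)): queue <35>
after step 2 (e2 offer(68)): queue <35,68>
after step 3 (e4 offer(63)): queue <35,68,63>
after step 4 (e5 poll() → 35): queue <68,63>
after step 5 (e3 poll() → 68): queue <63>
after step 6 (e6 offer(71)): queue <63,71>
after step 7 (e7 offer(47)): queue <63,71,47>
after step 8 (e8 poll() → 63): queue <71,47>
after step 9 (e9 offer(34)): queue <71,47,34>

linearizable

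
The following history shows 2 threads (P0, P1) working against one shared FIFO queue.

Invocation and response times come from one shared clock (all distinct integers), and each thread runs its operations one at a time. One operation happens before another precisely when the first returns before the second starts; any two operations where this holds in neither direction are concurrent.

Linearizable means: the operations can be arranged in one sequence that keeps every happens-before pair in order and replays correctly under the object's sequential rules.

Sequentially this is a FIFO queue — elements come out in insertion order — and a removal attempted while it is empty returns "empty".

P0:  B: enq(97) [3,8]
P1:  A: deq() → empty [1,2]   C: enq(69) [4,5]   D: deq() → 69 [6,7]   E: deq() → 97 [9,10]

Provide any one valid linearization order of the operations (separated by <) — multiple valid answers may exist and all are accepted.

A < C < B < D < E

after step 1 (A deq() → empty): queue <>
after step 2 (C enq(69)): queue <69>
after step 3 (B enq(97)): queue <69,97>
after step 4 (D deq() → 69): queue <97>
after step 5 (E deq() → 97): queue <>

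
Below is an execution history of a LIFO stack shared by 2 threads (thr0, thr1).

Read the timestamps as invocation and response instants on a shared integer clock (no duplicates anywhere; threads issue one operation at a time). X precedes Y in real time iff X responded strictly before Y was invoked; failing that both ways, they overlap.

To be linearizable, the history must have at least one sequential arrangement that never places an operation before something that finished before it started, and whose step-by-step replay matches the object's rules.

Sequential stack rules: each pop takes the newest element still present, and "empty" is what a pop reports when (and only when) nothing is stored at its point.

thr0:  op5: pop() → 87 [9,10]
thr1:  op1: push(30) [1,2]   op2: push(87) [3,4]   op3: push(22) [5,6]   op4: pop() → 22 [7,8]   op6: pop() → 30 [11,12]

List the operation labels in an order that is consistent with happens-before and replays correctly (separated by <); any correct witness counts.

after step 1 (op1 push(30)): stack <30>
after step 2 (op2 push(87)): stack <30,87>
after step 3 (op3 push(22)): stack <30,87,22>
after step 4 (op4 pop() → 22): stack <30,87>
after step 5 (op5 pop() → 87): stack <30>
after step 6 (op6 pop() → 30): stack <>

op1 < op2 < op3 < op4 < op5 < op6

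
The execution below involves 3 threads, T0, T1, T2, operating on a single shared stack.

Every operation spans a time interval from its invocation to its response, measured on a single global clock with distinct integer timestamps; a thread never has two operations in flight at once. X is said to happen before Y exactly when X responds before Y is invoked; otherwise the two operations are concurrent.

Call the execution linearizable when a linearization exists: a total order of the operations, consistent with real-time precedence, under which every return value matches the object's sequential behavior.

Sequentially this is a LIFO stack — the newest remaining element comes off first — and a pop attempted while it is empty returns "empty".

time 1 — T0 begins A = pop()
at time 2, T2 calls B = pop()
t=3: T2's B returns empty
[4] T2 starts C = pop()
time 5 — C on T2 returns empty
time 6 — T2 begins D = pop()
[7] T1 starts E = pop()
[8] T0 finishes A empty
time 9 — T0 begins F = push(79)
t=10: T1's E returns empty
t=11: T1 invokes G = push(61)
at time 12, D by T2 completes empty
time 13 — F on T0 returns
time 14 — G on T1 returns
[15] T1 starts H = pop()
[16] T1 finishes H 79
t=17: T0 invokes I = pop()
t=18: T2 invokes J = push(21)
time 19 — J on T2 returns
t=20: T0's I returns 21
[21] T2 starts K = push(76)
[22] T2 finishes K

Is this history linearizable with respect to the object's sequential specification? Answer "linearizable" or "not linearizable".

witness order: A, B, C, D, E, G, F, H, J, I, K
step 1: A pop() → empty — stack <>
step 2: B pop() → empty — stack <>
step 3: C pop() → empty — stack <>
step 4: D pop() → empty — stack <>
step 5: E pop() → empty — stack <>
step 6: G push(61) — stack <61>
step 7: F push(79) — stack <61,79>
step 8: H pop() → 79 — stack <61>
step 9: J push(21) — stack <61,21>
step 10: I pop() → 21 — stack <61>
step 11: K push(76) — stack <61,76>

linearizable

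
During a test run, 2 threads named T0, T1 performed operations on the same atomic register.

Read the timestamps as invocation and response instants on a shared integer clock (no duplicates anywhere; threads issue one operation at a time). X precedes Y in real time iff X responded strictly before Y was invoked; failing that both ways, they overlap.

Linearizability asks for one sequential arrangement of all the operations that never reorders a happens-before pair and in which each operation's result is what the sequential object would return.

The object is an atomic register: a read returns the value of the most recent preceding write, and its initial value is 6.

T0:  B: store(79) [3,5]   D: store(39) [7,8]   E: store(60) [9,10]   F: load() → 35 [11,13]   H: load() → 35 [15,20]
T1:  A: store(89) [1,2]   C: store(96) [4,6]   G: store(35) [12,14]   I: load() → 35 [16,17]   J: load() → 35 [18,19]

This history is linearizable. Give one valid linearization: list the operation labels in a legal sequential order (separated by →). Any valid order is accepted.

A → B → C → D → E → G → F → H → I → J

1. A store(89), leaving value 89
2. B store(79), leaving value 79
3. C store(96), leaving value 96
4. D store(39), leaving value 39
5. E store(60), leaving value 60
6. G store(35), leaving value 35
7. F load() → 35, leaving value 35
8. H load() → 35, leaving value 35
9. I load() → 35, leaving value 35
10. J load() → 35, leaving value 35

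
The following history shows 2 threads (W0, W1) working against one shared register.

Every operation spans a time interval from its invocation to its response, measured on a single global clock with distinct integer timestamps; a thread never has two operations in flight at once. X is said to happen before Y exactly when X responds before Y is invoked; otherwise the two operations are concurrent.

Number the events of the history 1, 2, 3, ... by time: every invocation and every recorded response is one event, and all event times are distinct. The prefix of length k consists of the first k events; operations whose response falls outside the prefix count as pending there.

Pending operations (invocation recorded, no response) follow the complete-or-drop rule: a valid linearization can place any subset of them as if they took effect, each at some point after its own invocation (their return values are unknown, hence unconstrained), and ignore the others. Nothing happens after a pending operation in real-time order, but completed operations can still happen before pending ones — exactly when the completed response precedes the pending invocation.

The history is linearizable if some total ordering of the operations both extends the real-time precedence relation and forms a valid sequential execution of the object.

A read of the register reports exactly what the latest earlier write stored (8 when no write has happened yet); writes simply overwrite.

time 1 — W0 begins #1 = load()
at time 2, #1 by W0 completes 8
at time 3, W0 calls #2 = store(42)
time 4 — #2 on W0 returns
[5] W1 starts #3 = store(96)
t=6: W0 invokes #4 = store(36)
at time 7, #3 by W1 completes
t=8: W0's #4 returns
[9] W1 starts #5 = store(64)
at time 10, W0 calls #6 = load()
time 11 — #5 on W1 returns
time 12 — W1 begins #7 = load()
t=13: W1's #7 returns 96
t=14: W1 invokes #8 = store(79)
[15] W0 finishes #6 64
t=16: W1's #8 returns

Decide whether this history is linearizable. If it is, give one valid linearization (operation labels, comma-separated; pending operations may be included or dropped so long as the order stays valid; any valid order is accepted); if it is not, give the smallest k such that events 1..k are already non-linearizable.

the violation lands at event 13, #7's response at time 13: events 1..12 linearize, events 1..13 do not
every one of the 2 real-time-consistent orders over 6 completed register ops fails the sequential spec
every completion of the 1 pending operation (#6) was checked; none linearizes
sample order #1, #2, #3, #4, #5, #7 (pending dropped) stalls at step 6 — #7 load() → 96 has no legal effect
sample order #1, #2, #4, #3, #5, #7 (pending dropped) stalls at step 6 — #7 load() → 96 has no legal effect

not linearizable — minimal violating prefix: 13 events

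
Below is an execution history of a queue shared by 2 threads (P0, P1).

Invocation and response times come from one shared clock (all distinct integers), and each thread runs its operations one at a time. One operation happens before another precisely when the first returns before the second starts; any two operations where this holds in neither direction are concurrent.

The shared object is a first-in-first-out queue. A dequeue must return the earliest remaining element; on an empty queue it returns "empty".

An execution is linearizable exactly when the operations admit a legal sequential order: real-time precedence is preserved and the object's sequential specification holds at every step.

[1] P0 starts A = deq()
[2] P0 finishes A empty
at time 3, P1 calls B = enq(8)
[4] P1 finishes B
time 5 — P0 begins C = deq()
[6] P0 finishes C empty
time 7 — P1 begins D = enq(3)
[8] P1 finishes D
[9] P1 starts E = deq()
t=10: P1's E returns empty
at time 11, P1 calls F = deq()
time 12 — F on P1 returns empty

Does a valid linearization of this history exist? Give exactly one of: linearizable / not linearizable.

not linearizable

prefix check: 1..5 passes, 1..6 fails once C's time-6 response joins
one real-time candidate order over the 3 completed operations — the queue replay rejects it
e.g. A, B, C: illegal at step 3, since C deq() → empty cannot apply there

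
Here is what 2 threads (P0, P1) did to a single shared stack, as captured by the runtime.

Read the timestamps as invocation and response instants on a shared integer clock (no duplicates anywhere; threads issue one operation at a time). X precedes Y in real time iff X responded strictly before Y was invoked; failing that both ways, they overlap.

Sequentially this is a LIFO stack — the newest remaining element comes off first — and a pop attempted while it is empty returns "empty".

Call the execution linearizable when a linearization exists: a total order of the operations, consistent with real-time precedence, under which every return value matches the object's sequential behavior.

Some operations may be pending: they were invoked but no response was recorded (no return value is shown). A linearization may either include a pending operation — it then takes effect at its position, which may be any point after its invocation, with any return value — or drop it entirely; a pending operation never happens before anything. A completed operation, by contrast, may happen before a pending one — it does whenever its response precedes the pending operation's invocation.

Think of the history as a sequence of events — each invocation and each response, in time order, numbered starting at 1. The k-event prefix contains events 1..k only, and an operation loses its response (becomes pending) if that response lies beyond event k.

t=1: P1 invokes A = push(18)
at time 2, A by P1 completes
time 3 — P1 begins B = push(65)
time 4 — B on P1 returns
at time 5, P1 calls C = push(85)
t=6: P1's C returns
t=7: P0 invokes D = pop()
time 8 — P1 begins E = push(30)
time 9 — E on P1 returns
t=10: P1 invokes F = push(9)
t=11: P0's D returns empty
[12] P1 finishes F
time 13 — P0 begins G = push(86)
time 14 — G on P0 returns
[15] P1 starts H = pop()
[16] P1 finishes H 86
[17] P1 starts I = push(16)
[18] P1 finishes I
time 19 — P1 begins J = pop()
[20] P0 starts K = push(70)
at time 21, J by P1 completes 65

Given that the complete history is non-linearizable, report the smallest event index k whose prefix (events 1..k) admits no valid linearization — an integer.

events 1..10 are linearizable; a witness order is A, B, C, D, E:
step 1: A push(18) — stack <18>
step 2: B push(65) — stack <18,65>
step 3: C push(85) — stack <18,65,85>
step 4: D pop() (pending, included) — stack <18,65>
step 5: E push(30) — stack <18,65,30>
at event 11 (D's time-11 response) nothing linearizes any more
no escape via the 1 pending operation (F): every completion choice fails
sample order A, B, C, D, E (pending dropped) stalls at step 4 — D pop() → empty has no legal effect
sample order A, B, C, E, D (pending dropped) stalls at step 5 — D pop() → empty has no legal effect

11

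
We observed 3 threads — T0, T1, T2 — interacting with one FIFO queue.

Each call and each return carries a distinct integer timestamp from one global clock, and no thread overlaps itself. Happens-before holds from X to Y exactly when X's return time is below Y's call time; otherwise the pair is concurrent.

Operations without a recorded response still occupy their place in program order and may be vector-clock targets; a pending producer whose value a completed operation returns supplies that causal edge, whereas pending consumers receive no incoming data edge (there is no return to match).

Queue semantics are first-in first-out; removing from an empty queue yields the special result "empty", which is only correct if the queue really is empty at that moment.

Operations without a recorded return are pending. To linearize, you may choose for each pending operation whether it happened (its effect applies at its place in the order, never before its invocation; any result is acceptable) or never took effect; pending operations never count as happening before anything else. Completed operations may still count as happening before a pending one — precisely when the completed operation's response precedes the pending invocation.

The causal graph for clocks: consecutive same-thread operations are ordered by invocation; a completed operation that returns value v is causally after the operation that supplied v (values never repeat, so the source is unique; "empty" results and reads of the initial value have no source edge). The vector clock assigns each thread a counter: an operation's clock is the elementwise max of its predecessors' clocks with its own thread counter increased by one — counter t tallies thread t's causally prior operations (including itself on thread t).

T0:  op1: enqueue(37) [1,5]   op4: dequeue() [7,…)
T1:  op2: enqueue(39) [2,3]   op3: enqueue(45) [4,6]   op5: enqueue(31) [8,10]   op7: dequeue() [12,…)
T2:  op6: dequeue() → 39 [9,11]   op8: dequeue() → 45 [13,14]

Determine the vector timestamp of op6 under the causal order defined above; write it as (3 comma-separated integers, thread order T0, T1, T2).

no predecessors for op2 (invoked 2): T1 increments from zero → (0, 1, 0)
no predecessors for op1 (invoked 1): T0 increments from zero → (1, 0, 0)
VC(op6, invoked at 9): max of VC(op2)=(0, 1, 0), then +1 on thread T2 → (0, 1, 1)
VC(op3, invoked at 4): max of VC(op2)=(0, 1, 0), then +1 on thread T1 → (0, 2, 0)
VC(op4, invoked at 7): max of VC(op1)=(1, 0, 0), then +1 on thread T0 → (2, 0, 0)
VC(op5, invoked at 8): max of VC(op3)=(0, 2, 0), then +1 on thread T1 → (0, 3, 0)
VC(op8, invoked at 13): max of VC(op3)=(0, 2, 0), VC(op6)=(0, 1, 1), then +1 on thread T2 → (0, 2, 2)
VC(op7, invoked at 12): max of VC(op5)=(0, 3, 0), then +1 on thread T1 → (0, 4, 0)
target: VC(op6) = (0, 1, 1)

(0, 1, 1)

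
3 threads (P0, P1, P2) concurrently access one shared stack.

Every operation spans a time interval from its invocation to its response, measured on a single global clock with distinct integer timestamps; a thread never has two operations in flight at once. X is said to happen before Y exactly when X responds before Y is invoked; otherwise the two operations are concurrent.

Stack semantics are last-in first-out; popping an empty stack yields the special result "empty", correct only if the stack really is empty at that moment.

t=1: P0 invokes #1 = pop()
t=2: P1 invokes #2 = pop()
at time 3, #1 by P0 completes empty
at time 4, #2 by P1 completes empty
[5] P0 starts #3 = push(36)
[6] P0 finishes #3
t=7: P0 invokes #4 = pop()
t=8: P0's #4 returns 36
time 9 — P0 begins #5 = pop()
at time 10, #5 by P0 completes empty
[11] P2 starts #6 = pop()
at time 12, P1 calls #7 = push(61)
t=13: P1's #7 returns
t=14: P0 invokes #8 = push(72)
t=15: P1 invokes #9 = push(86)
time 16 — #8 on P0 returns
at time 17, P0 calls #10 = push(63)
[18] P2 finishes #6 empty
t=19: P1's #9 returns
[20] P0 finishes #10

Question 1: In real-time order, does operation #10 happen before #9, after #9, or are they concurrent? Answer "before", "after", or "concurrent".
Answer: concurrent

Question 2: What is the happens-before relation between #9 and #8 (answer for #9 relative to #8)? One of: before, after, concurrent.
Answer: concurrent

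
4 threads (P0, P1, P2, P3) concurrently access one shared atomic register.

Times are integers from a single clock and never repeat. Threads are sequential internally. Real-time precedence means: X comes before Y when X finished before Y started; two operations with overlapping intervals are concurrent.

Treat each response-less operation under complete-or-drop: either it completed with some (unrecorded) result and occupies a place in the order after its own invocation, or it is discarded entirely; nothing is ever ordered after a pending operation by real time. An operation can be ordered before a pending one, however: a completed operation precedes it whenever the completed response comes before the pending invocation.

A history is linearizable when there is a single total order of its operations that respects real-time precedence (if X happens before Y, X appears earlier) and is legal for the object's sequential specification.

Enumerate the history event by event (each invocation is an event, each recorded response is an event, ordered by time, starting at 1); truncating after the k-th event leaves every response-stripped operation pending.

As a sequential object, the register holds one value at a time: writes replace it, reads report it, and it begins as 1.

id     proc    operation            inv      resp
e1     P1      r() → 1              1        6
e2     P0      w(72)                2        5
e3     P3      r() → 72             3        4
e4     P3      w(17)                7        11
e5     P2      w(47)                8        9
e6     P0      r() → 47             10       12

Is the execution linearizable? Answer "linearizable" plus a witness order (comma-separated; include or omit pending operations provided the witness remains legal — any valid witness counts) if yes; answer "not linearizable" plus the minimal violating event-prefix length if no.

after step 1 (e1 r() → 1): value 1
after step 2 (e2 w(72)): value 72
after step 3 (e3 r() → 72): value 72
after step 4 (e4 w(17)): value 17
after step 5 (e5 w(47)): value 47
after step 6 (e6 r() → 47): value 47

linearizable — witness: e1, e2, e3, e4, e5, e6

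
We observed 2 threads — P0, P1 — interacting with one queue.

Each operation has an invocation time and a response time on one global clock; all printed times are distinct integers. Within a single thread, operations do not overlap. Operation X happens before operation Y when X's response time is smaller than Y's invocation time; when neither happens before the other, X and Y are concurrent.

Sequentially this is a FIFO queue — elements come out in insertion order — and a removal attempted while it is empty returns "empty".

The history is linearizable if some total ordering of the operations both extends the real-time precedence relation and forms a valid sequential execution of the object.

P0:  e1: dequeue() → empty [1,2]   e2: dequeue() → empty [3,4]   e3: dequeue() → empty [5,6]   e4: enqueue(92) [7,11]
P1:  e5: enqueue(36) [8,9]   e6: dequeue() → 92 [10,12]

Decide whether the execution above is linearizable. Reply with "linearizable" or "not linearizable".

linearizable

one valid linearization: e1, e2, e3, e4, e5, e6
step 1: e1 dequeue() → empty — queue <>
step 2: e2 dequeue() → empty — queue <>
step 3: e3 dequeue() → empty — queue <>
step 4: e4 enqueue(92) — queue <92>
step 5: e5 enqueue(36) — queue <92,36>
step 6: e6 dequeue() → 92 — queue <36>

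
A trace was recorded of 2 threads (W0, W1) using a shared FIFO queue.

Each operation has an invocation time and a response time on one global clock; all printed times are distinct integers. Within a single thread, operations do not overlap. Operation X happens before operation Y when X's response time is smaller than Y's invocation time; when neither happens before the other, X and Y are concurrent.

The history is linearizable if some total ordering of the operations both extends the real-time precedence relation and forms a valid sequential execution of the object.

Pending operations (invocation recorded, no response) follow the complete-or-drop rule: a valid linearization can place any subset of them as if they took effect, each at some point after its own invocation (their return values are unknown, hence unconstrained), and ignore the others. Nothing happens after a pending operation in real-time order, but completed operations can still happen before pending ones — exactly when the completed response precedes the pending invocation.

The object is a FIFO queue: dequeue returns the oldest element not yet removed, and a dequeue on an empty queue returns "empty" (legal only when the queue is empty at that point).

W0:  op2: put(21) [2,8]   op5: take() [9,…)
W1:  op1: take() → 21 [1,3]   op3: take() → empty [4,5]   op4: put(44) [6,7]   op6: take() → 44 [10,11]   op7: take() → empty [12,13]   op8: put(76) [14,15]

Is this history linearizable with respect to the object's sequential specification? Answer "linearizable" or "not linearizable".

linearizable

a witness: op2, op1, op3, op4, op6, op5, op7, op8
1. op2 put(21), leaving queue <21>
2. op1 take() → 21, leaving queue <>
3. op3 take() → empty, leaving queue <>
4. op4 put(44), leaving queue <44>
5. op6 take() → 44, leaving queue <>
6. op5 take() (pending, included), leaving queue <>
7. op7 take() → empty, leaving queue <>
8. op8 put(76), leaving queue <76>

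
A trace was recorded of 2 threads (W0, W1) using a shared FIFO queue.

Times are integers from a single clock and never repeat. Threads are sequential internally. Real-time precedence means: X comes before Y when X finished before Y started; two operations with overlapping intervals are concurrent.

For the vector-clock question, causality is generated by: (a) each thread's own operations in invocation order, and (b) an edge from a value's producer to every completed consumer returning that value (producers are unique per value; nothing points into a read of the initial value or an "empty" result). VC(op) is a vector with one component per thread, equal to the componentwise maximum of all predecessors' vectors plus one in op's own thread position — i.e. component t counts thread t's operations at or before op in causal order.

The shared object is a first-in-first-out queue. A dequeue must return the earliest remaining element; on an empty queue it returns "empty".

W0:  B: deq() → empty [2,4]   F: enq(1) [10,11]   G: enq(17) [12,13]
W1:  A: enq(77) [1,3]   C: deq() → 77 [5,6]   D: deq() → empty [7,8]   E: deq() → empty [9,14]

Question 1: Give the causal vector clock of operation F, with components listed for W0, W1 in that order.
A, invoked 1, has no incoming edges; only W1's bump applies → (0, 1)
B, invoked 2, has no incoming edges; only W0's bump applies → (1, 0)
VC(C, invoked at 5): max of VC(A)=(0, 1), then +1 on thread W1 → (0, 2)
VC(F, invoked at 10): max of VC(B)=(1, 0), then +1 on thread W0 → (2, 0)
VC(D, invoked at 7): max of VC(C)=(0, 2), then +1 on thread W1 → (0, 3)
VC(G, invoked at 12): max of VC(F)=(2, 0), then +1 on thread W0 → (3, 0)
VC(E, invoked at 9): max of VC(D)=(0, 3), then +1 on thread W1 → (0, 4)
target: VC(F) = (2, 0)

(2, 0)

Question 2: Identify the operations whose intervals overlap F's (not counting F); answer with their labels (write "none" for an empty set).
F spans [10,11]: anything still running between times 10 and 11 counts as concurrent
A [1,3]: before
B [2,4]: before
C [5,6]: before
D [7,8]: before
E [9,14]: concurrent
G [12,13]: after

E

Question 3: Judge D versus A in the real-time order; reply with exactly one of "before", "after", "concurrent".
D spans [7,8], A spans [1,3]
resp(A)=3 < inv(D)=7

after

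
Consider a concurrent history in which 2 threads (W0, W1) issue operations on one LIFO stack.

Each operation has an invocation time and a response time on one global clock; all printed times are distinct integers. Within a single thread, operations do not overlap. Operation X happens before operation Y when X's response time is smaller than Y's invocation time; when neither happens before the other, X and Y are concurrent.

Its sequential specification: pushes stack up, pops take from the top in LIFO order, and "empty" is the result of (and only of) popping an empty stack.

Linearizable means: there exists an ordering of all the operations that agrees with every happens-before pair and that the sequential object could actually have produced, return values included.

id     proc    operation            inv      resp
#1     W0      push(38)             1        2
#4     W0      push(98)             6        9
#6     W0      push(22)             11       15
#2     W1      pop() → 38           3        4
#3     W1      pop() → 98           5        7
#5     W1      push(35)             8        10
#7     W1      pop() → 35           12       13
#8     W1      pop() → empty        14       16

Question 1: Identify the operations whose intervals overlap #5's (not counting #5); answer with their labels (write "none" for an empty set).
Answer: #4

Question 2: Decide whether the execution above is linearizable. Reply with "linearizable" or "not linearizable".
linearizable

witness order: #1, #2, #4, #3, #5, #7, #8, #6
after step 1 (#1 push(38)): stack <38>
after step 2 (#2 pop() → 38): stack <>
after step 3 (#4 push(98)): stack <98>
after step 4 (#3 pop() → 98): stack <>
after step 5 (#5 push(35)): stack <35>
after step 6 (#7 pop() → 35): stack <>
after step 7 (#8 pop() → empty): stack <>
after step 8 (#6 push(22)): stack <22>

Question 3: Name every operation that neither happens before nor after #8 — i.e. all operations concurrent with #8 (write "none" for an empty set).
Answer: #6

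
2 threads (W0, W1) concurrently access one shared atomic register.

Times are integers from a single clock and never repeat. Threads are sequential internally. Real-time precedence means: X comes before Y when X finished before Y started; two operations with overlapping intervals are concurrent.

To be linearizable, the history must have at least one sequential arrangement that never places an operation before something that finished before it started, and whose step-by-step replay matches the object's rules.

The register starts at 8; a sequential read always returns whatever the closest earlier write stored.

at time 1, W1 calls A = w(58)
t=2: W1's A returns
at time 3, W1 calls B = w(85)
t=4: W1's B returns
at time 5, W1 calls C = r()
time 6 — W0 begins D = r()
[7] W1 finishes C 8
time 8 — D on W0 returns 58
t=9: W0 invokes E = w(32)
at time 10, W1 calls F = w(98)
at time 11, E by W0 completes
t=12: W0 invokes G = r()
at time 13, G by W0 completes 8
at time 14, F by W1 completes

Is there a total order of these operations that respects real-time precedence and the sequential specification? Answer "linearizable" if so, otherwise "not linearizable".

not linearizable

cut after 6 events: linearizable; cut after 7 events (C responds, time 7): not linearizable
a single order respects real time; the 3 completed atomic register operations fail replay along it
no completion choice of the 1 pending operation (D) rescues it — every subset was tried
one such order, A, B, C (pending dropped), breaks at step 3 where C r() → 8 is illegal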